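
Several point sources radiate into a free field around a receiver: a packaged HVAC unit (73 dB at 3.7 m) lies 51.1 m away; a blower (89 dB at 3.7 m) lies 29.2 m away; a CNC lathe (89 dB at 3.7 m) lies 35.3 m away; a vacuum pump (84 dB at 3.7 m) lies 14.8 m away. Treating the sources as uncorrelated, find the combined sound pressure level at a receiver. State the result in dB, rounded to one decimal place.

Propagate each source to the receiver with L = L_ref − 20·log₁₀(r/r_ref), then add intensities.
packaged HVAC unit: 73 − 20·log₁₀(51.1/3.7) = 73 − 22.80 = 50.20 dB.
blower: 89 − 20·log₁₀(29.2/3.7) = 89 − 17.94 = 71.06 dB.
CNC lathe: 89 − 20·log₁₀(35.3/3.7) = 89 − 19.59 = 69.41 dB.
vacuum pump: 84 − 20·log₁₀(14.8/3.7) = 84 − 12.04 = 71.96 dB.
Σ 10^(L/10) = 3.728e+07 → L_total = 10·log₁₀(3.728e+07) = 75.72 dB.

75.7 dB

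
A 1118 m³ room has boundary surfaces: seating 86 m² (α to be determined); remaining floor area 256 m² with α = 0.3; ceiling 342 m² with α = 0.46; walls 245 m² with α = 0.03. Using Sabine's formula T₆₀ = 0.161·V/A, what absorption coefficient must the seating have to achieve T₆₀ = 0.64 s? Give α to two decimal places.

A = 0.161·V/T₆₀ = 0.161·1118/0.64 = 281.25 m² sabins.
Absorption from the other surfaces = 256·0.3 + 342·0.46 + 245·0.03 = 241.47 m², so the seating must supply 39.78 m² over 86 m².
α = 39.78/86 = 0.463.

0.46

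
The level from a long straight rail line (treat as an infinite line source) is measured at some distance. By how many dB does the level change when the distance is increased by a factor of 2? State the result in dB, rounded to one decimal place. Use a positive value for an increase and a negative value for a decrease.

With cylindrical spreading the level changes by −10·log₁₀(r₂/r₁).
ΔL = −10·log₁₀(2) = -3.01 dB.

-3.0 dB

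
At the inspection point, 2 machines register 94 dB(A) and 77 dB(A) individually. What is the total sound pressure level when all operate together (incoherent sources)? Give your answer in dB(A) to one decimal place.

For uncorrelated sources the intensities add, so convert each level to linear form, sum, and take 10·log₁₀ of the total.
Σ 10^(L/10) = 10^(94/10) + 10^(77/10) = 2.562e+09.
L_total = 10·log₁₀(2.562e+09) = 94.09 dB(A).

94.1 dB(A)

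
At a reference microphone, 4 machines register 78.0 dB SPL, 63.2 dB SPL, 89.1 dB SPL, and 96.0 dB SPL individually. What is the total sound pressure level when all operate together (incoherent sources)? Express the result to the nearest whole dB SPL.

Incoherent sources combine by intensity addition: L_total = 10·log₁₀(Σ 10^(L_i/10)).
Σ 10^(L/10) = 10^(78.0/10) + 10^(63.2/10) + 10^(89.1/10) + 10^(96.0/10) = 4.859e+09.
L_total = 10·log₁₀(4.859e+09) = 96.87 dB SPL.

97 dB SPL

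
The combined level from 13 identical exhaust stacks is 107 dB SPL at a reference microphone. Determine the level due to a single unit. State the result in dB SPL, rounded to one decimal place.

95.9 dB SPL

For N identical incoherent sources L_total = L₁ + 10·log₁₀ N, so L₁ = 107 − 10·log₁₀(13) = 107 − 11.139.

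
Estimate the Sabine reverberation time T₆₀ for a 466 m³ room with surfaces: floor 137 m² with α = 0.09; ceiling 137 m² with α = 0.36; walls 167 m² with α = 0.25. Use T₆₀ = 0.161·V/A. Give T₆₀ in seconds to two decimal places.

0.73 s

A = Σ Sᵢαᵢ = 137·0.09 + 137·0.36 + 167·0.25 = 103.40 m².
T₆₀ = 0.161 × 466 / 103.40 = 0.726 s.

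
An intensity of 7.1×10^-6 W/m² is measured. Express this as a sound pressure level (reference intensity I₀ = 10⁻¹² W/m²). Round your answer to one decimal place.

I/I₀ = 7.1×10^-6/10⁻¹² = 7.1×10^6, and L = 10·log₁₀(I/I₀).
L = 10·(0.8513 + 6) = 68.51 dB.

68.5 dB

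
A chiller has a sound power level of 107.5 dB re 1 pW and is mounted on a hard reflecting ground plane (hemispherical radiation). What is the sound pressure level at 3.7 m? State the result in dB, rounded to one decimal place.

Free-field hemispherical radiation: L_p = L_w − 10·log₁₀(2π·r²), r = 3.7 m.
2π·r² = 86.02 m², 10·log₁₀ of that is 19.346 dB.
L_p = 107.5 − 19.346 = 88.15 dB.

88.2 dB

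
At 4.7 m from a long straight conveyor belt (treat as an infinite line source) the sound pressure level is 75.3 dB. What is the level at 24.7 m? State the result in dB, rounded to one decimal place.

Cylindrical spreading from a line source gives a 10·log₁₀(r₂/r₁) drop.
L₂ = 75.3 − 10·log₁₀(24.7/4.7) = 75.3 − 7.206 = 68.09 dB.

68.1 dB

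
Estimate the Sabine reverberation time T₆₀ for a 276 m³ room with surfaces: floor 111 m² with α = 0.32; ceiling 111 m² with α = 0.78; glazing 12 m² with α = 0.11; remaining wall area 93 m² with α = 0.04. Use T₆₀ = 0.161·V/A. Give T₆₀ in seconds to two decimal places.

0.35 s

Total absorption A = 111·0.32 + 111·0.78 + 12·0.11 + 93·0.04 = 127.14 m² sabins.
T₆₀ = 0.161·V/A = 0.161·276/127.14 = 0.350 s.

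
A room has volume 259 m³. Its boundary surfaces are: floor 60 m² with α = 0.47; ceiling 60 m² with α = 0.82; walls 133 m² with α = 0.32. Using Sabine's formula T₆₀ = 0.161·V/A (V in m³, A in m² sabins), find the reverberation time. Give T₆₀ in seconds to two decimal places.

0.35 s

Summing Sᵢαᵢ: 60·0.47 + 60·0.82 + 133·0.32 = 119.96 m².
T₆₀ = 0.161·V/A = 0.161·259/119.96 = 0.348 s.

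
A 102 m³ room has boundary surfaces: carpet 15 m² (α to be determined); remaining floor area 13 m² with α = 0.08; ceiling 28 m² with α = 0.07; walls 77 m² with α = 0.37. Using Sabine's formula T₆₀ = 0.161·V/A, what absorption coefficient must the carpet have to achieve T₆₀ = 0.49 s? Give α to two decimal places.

0.13

Required total absorption A = 0.161·102/0.49 = 33.51 m².
Absorption from the other surfaces = 13·0.08 + 28·0.07 + 77·0.37 = 31.49 m², so the carpet must supply 2.02 m² over 15 m².
α = 2.02/15 = 0.135.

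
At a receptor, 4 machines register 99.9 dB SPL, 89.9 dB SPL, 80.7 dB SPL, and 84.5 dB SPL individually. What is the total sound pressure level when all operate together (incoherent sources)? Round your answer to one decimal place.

For uncorrelated sources the intensities add, so convert each level to linear form, sum, and take 10·log₁₀ of the total.
Σ 10^(L/10) = 10^(99.9/10) + 10^(89.9/10) + 10^(80.7/10) + 10^(84.5/10) = 1.115e+10.
L_total = 10·log₁₀(1.115e+10) = 100.47 dB SPL.

100.5 dB SPL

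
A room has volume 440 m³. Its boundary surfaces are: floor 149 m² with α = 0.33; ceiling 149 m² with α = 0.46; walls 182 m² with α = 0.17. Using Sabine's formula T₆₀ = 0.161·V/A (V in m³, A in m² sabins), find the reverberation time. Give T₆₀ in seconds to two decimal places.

0.48 s

A = Σ Sᵢαᵢ = 149·0.33 + 149·0.46 + 182·0.17 = 148.65 m².
T₆₀ = 0.161 × 440 / 148.65 = 0.477 s.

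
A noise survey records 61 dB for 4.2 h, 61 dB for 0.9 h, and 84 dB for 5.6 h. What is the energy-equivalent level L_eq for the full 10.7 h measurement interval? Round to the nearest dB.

L_eq = 10·log₁₀[(1/T)·Σ tᵢ·10^(Lᵢ/10)] with T = 10.7 h.
Σ tᵢ·10^(Lᵢ/10) = 4.2·10^(61/10) + 0.9·10^(61/10) + 5.6·10^(84/10) = 1.413e+09.
L_eq = 10·log₁₀(1.413e+09/10.7) = 81.21 dB.

81 dB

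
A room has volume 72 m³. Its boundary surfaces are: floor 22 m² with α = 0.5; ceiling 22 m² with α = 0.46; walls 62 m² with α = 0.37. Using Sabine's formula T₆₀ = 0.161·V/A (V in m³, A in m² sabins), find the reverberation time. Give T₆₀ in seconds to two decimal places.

0.26 s

Total absorption A = 22·0.5 + 22·0.46 + 62·0.37 = 44.06 m² sabins.
T₆₀ = 0.161·V/A = 0.161·72/44.06 = 0.263 s.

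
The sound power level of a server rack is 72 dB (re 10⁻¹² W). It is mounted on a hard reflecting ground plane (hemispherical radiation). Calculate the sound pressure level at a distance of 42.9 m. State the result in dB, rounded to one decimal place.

Free-field hemispherical radiation: L_p = L_w − 10·log₁₀(2π·r²), r = 42.9 m.
2π·r² = 1.156e+04 m², 10·log₁₀ of that is 40.631 dB.
L_p = 72 − 40.631 = 31.37 dB.

31.4 dB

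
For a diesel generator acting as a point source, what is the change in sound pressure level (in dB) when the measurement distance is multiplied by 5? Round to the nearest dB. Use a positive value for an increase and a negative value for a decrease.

-14 dB

With spherical spreading the level changes by −20·log₁₀(r₂/r₁).
ΔL = −20·log₁₀(5) = -13.98 dB.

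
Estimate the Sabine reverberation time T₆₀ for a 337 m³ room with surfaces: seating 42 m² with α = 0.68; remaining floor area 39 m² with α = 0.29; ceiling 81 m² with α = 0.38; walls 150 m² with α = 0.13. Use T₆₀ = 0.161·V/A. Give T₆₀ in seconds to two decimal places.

0.60 s

Total absorption A = 42·0.68 + 39·0.29 + 81·0.38 + 150·0.13 = 90.15 m² sabins.
T₆₀ = 0.161 × 337 / 90.15 = 0.602 s.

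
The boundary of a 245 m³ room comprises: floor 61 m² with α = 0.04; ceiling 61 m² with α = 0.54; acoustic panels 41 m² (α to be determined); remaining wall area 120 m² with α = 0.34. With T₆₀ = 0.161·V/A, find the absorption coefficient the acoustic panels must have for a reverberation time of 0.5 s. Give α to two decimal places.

From T₆₀ = 0.161·V/A, the target T₆₀ = 0.5 s needs A = 0.161·245/0.5 = 78.89 m².
Absorption from the other surfaces = 61·0.04 + 61·0.54 + 120·0.34 = 76.18 m², so the acoustic panels must supply 2.71 m² over 41 m².
α = 2.71/41 = 0.066.

0.07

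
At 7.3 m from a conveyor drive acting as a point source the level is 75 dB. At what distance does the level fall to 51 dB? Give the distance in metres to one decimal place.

Point-source spreading drops the level by 20·log₁₀(r₂/r₁); inverting, r₂/r₁ = 10^(ΔL/20).
r₂ = 7.3·10^((75−51)/20) = 7.3·10^(24.0/20) = 115.70 m.

115.7 m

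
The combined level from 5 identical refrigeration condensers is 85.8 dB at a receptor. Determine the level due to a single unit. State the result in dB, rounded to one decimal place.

For N identical incoherent sources L_total = L₁ + 10·log₁₀ N, so L₁ = 85.8 − 10·log₁₀(5) = 85.8 − 6.990.

78.8 dB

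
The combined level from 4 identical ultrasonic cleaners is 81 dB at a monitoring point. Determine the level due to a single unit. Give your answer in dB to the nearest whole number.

75 dB

4 equal contributions raise the level by 10·log₁₀ 4 = 6.021 dB, so each unit alone gives 81 − 6.021.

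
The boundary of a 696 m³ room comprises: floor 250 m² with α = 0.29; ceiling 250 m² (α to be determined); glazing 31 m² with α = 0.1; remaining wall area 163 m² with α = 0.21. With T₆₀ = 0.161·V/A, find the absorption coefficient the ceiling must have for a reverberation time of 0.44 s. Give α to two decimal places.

0.58

Required total absorption A = 0.161·696/0.44 = 254.67 m².
Absorption from the other surfaces = 250·0.29 + 31·0.1 + 163·0.21 = 109.83 m², so the ceiling must supply 144.84 m² over 250 m².
α = 144.84/250 = 0.579.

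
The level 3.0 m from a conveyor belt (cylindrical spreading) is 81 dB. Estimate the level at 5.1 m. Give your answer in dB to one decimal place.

For a line source, L₂ = L₁ − 10·log₁₀(r₂/r₁).
L₂ = 81 − 10·log₁₀(5.1/3.0) = 81 − 2.304 = 78.70 dB.

78.7 dB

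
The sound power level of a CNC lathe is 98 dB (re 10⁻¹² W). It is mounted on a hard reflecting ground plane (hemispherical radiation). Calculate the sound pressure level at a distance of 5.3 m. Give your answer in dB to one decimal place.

L_p = L_w − 10·log₁₀(2π·r²) with r = 5.3 m.
2π·r² = 176.5 m², 10·log₁₀ of that is 22.467 dB.
L_p = 98 − 22.467 = 75.53 dB.

75.5 dB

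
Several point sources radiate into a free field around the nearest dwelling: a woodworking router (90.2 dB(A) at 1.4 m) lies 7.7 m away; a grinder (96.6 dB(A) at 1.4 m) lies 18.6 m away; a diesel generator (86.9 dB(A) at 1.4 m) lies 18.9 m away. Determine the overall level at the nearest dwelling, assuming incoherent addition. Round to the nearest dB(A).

78 dB(A)

First find each source's level at the receiver (point-source: −20·log₁₀(r/r_ref)), then combine on an intensity basis.
woodworking router: 90.2 − 20·log₁₀(7.7/1.4) = 90.2 − 14.81 = 75.39 dB(A).
grinder: 96.6 − 20·log₁₀(18.6/1.4) = 96.6 − 22.47 = 74.13 dB(A).
diesel generator: 86.9 − 20·log₁₀(18.9/1.4) = 86.9 − 22.61 = 64.29 dB(A).
Σ 10^(L/10) = 6.320e+07 → L_total = 10·log₁₀(6.320e+07) = 78.01 dB(A).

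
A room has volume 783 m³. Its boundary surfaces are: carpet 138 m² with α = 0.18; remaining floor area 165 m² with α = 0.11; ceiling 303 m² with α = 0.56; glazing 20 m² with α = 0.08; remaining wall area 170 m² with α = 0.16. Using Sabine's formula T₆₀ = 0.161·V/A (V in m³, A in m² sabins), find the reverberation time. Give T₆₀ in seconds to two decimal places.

Summing Sᵢαᵢ: 138·0.18 + 165·0.11 + 303·0.56 + 20·0.08 + 170·0.16 = 241.47 m².
T₆₀ = 0.161 × 783 / 241.47 = 0.522 s.

0.52 s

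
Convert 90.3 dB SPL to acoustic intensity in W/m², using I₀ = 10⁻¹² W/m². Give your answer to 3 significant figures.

0.00107 W/m²

I/I₀ = 10^(90.3/10) = 1.072e+09, so I = 1.072e+09 × 10⁻¹² W/m².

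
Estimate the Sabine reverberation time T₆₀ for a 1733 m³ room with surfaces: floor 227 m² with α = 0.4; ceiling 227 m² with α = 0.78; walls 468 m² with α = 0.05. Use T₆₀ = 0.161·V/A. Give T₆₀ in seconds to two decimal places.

Total absorption A = 227·0.4 + 227·0.78 + 468·0.05 = 291.26 m² sabins.
T₆₀ = 0.161·V/A = 0.161·1733/291.26 = 0.958 s.

0.96 s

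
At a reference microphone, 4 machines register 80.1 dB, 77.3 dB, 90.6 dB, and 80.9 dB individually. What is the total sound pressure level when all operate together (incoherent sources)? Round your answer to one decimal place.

For uncorrelated sources the intensities add, so convert each level to linear form, sum, and take 10·log₁₀ of the total.
Σ 10^(L/10) = 10^(80.1/10) + 10^(77.3/10) + 10^(90.6/10) + 10^(80.9/10) = 1.427e+09.
L_total = 10·log₁₀(1.427e+09) = 91.54 dB.

91.5 dB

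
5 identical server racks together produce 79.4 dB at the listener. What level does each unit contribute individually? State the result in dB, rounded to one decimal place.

72.4 dB

Dividing the total intensity by 5 lowers the level by 10·log₁₀ 5 = 6.990 dB: L₁ = 79.4 − 6.990.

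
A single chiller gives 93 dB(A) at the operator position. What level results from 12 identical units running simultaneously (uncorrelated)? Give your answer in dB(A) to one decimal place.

103.8 dB(A)

N identical incoherent sources raise the level by 10·log₁₀ N.
L_total = 93 + 10·log₁₀(12) = 93 + 10.792 = 103.79 dB(A).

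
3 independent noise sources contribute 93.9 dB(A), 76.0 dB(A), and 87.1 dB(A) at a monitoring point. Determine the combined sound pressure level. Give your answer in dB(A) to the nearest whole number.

95 dB(A)

Incoherent sources combine by intensity addition: L_total = 10·log₁₀(Σ 10^(L_i/10)).
Σ 10^(L/10) = 10^(93.9/10) + 10^(76.0/10) + 10^(87.1/10) = 3.007e+09.
L_total = 10·log₁₀(3.007e+09) = 94.78 dB(A).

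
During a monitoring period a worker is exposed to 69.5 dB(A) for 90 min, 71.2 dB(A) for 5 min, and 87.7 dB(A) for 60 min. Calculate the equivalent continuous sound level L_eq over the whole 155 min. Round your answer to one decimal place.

L_eq = 10·log₁₀[(1/T)·Σ tᵢ·10^(Lᵢ/10)] with T = 155 min.
Σ tᵢ·10^(Lᵢ/10) = 90·10^(69.5/10) + 5·10^(71.2/10) + 60·10^(87.7/10) = 3.620e+10.
L_eq = 10·log₁₀(3.620e+10/155) = 83.68 dB(A).

83.7 dB(A)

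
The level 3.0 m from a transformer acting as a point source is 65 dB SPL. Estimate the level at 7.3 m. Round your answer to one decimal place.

57.3 dB SPL

For a point source, L₂ = L₁ − 20·log₁₀(r₂/r₁).
L₂ = 65 − 20·log₁₀(7.3/3.0) = 65 − 7.724 = 57.28 dB SPL.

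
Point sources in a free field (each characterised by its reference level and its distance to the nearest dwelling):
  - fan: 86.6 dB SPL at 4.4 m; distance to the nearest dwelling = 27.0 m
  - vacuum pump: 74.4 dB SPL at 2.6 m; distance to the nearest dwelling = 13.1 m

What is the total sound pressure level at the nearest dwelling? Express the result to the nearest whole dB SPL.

71 dB SPL

Propagate each source to the receiver with L = L_ref − 20·log₁₀(r/r_ref), then add intensities.
fan: 86.6 − 20·log₁₀(27.0/4.4) = 86.6 − 15.76 = 70.84 dB SPL.
vacuum pump: 74.4 − 20·log₁₀(13.1/2.6) = 74.4 − 14.05 = 60.35 dB SPL.
Σ 10^(L/10) = 1.322e+07 → L_total = 10·log₁₀(1.322e+07) = 71.21 dB SPL.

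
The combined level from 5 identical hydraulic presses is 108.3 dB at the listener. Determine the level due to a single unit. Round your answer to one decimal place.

For N identical incoherent sources L_total = L₁ + 10·log₁₀ N, so L₁ = 108.3 − 10·log₁₀(5) = 108.3 − 6.990.

101.3 dB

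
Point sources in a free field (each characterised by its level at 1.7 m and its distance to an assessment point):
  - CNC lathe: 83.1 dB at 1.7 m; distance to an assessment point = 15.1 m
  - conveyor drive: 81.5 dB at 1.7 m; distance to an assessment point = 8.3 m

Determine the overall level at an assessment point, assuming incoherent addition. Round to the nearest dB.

69 dB

First find each source's level at the receiver (point-source: −20·log₁₀(r/r_ref)), then combine on an intensity basis.
CNC lathe: 83.1 − 20·log₁₀(15.1/1.7) = 83.1 − 18.97 = 64.13 dB.
conveyor drive: 81.5 − 20·log₁₀(8.3/1.7) = 81.5 − 13.77 = 67.73 dB.
Σ 10^(L/10) = 8.514e+06 → L_total = 10·log₁₀(8.514e+06) = 69.30 dB.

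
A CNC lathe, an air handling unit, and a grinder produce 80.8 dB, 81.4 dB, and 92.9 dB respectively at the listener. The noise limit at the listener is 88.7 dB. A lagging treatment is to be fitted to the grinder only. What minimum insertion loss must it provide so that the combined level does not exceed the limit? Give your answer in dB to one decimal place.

The untreated sources together contribute 10^(80.8/10) + 10^(81.4/10) = 2.583e+08, i.e. 84.12 dB.
The limit corresponds to 10^(88.7/10) = 7.413e+08; subtracting the fixed part leaves 4.830e+08 for the grinder, i.e. 86.84 dB.
So the grinder must be reduced from 92.9 to 86.84 dB: IL = 6.06 dB.

6.1 dB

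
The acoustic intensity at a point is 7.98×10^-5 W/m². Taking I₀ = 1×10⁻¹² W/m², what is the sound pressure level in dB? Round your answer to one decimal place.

79.0 dB

L = 10·log₁₀(I/I₀) = 10·log₁₀(7.98×10^-5/10⁻¹²) = 10·log₁₀(7.98×10^7).
L = 10·(0.9020 + 7) = 79.02 dB.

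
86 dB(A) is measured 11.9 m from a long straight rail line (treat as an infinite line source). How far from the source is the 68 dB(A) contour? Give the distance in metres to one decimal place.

For a line source L₁ − L₂ = 10·log₁₀(r₂/r₁), so r₂ = r₁·10^((L₁−L₂)/10).
r₂ = 11.9·10^((86−68)/10) = 11.9·10^(18.0/10) = 750.84 m.

750.8 m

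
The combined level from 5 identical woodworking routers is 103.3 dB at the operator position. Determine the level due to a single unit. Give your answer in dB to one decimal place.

5 equal contributions raise the level by 10·log₁₀ 5 = 6.990 dB, so each unit alone gives 103.3 − 6.990.

96.3 dB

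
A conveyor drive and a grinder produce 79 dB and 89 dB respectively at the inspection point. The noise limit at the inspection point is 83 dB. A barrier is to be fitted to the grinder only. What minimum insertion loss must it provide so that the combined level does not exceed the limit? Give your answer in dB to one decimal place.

8.2 dB

Everything except the grinder sums to 10^(79/10) = 7.943e+07 in linear terms, 79.00 dB.
To meet 83 dB overall, the treated grinder may contribute at most 10^(83/10) − 7.943e+07 = 1.201e+08, i.e. 80.80 dB.
Required insertion loss = 89 − 80.80 = 8.20 dB.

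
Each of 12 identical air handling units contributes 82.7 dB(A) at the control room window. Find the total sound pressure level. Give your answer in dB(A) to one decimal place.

93.5 dB(A)

With 12 equal, uncorrelated contributions the intensity is 12× that of one unit, giving a rise of 10·log₁₀ 12.
L_total = 82.7 + 10·log₁₀(12) = 82.7 + 10.792 = 93.49 dB(A).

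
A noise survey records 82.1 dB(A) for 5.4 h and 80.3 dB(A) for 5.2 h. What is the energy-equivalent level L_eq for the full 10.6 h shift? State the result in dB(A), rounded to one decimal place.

L_eq = 10·log₁₀[(1/T)·Σ tᵢ·10^(Lᵢ/10)] with T = 10.6 h.
Σ tᵢ·10^(Lᵢ/10) = 5.4·10^(82.1/10) + 5.2·10^(80.3/10) = 1.433e+09.
L_eq = 10·log₁₀(1.433e+09/10.6) = 81.31 dB(A).

81.3 dB(A)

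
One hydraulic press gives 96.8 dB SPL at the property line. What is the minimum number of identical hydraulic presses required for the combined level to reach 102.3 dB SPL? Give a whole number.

4

The shortfall is 102.3 − 96.8 = 5.5 dB, and N units add 10·log₁₀ N, so need 10·log₁₀ N ≥ 5.5.
N ≥ 10^(5.5/10) = 3.548, so N = 4.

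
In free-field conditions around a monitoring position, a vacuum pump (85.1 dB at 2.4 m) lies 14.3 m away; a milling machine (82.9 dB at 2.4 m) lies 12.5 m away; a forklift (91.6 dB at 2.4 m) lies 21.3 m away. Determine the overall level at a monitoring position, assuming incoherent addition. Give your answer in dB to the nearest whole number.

First find each source's level at the receiver (point-source: −20·log₁₀(r/r_ref)), then combine on an intensity basis.
vacuum pump: 85.1 − 20·log₁₀(14.3/2.4) = 85.1 − 15.50 = 69.60 dB.
milling machine: 82.9 − 20·log₁₀(12.5/2.4) = 82.9 − 14.33 = 68.57 dB.
forklift: 91.6 − 20·log₁₀(21.3/2.4) = 91.6 − 18.96 = 72.64 dB.
Σ 10^(L/10) = 3.465e+07 → L_total = 10·log₁₀(3.465e+07) = 75.40 dB.

75 dB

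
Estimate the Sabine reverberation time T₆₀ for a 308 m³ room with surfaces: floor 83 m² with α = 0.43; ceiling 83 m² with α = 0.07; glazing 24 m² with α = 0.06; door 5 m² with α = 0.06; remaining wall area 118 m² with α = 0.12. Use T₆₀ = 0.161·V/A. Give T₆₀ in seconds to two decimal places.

Total absorption A = 83·0.43 + 83·0.07 + 24·0.06 + 5·0.06 + 118·0.12 = 57.40 m² sabins.
T₆₀ = 0.161 × 308 / 57.40 = 0.864 s.

0.86 s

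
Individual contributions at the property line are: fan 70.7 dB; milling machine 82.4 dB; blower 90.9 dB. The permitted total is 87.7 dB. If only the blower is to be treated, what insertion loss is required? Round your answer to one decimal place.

The untreated sources together contribute 10^(70.7/10) + 10^(82.4/10) = 1.855e+08, i.e. 82.68 dB.
To meet 87.7 dB overall, the treated blower may contribute at most 10^(87.7/10) − 1.855e+08 = 4.033e+08, i.e. 86.06 dB.
Required insertion loss = 90.9 − 86.06 = 4.84 dB.

4.8 dB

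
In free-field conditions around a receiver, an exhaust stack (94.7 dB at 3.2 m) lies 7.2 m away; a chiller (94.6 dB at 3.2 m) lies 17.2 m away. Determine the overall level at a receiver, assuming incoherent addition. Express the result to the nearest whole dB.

88 dB

Propagate each source to the receiver with L = L_ref − 20·log₁₀(r/r_ref), then add intensities.
exhaust stack: 94.7 − 20·log₁₀(7.2/3.2) = 94.7 − 7.04 = 87.66 dB.
chiller: 94.6 − 20·log₁₀(17.2/3.2) = 94.6 − 14.61 = 79.99 dB.
Σ 10^(L/10) = 6.828e+08 → L_total = 10·log₁₀(6.828e+08) = 88.34 dB.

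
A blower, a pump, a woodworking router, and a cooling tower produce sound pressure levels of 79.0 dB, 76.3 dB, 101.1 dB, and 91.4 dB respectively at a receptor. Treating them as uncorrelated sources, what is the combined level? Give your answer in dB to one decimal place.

Incoherent sources combine by intensity addition: L_total = 10·log₁₀(Σ 10^(L_i/10)).
Σ 10^(L/10) = 10^(79.0/10) + 10^(76.3/10) + 10^(101.1/10) + 10^(91.4/10) = 1.438e+10.
L_total = 10·log₁₀(1.438e+10) = 101.58 dB.

101.6 dB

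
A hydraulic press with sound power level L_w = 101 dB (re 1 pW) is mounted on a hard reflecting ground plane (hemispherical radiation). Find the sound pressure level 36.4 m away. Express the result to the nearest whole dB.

62 dB

L_p = L_w − 10·log₁₀(2π·r²) with r = 36.4 m.
2π·r² = 8325 m², 10·log₁₀ of that is 39.204 dB.
L_p = 101 − 39.204 = 61.80 dB.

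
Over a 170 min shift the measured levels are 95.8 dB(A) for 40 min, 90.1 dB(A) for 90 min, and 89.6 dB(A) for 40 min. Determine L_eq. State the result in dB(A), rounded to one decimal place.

The energy average is taken in the linear domain: L_eq = 10·log₁₀[(Σ tᵢ·10^(Lᵢ/10))/T], T = 170 min.
Σ tᵢ·10^(Lᵢ/10) = 40·10^(95.8/10) + 90·10^(90.1/10) + 40·10^(89.6/10) = 2.807e+11.
L_eq = 10·log₁₀(2.807e+11/170) = 92.18 dB(A).

92.2 dB(A)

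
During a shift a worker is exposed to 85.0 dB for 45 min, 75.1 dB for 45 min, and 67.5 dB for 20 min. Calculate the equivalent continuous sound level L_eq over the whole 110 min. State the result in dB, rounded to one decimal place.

L_eq = 10·log₁₀[(1/T)·Σ tᵢ·10^(Lᵢ/10)] with T = 110 min.
Σ tᵢ·10^(Lᵢ/10) = 45·10^(85.0/10) + 45·10^(75.1/10) + 20·10^(67.5/10) = 1.580e+10.
L_eq = 10·log₁₀(1.580e+10/110) = 81.57 dB.

81.6 dB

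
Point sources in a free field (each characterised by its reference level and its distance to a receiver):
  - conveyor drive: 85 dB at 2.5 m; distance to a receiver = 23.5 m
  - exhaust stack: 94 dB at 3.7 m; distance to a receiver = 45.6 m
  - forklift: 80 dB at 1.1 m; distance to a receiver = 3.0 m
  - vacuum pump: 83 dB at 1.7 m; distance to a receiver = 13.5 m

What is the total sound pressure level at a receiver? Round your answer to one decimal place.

75.6 dB

Apply inverse-square spreading to bring every level to the receiver, then sum 10^(L/10).
conveyor drive: 85 − 20·log₁₀(23.5/2.5) = 85 − 19.46 = 65.54 dB.
exhaust stack: 94 − 20·log₁₀(45.6/3.7) = 94 − 21.82 = 72.18 dB.
forklift: 80 − 20·log₁₀(3.0/1.1) = 80 − 8.71 = 71.29 dB.
vacuum pump: 83 − 20·log₁₀(13.5/1.7) = 83 − 18.00 = 65.00 dB.
Σ 10^(L/10) = 3.672e+07 → L_total = 10·log₁₀(3.672e+07) = 75.65 dB.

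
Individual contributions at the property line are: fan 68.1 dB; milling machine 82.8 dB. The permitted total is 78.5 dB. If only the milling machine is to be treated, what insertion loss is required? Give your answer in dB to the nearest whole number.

5 dB

The untreated sources together contribute 10^(68.1/10) = 6.457e+06, i.e. 68.10 dB.
To meet 78.5 dB overall, the treated milling machine may contribute at most 10^(78.5/10) − 6.457e+06 = 6.434e+07, i.e. 78.08 dB.
Required insertion loss = 82.8 − 78.08 = 4.72 dB.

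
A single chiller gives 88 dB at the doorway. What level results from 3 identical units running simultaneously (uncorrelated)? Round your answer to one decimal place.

L_total = L₁ + 10·log₁₀ N for N identical incoherent sources.
L_total = 88 + 10·log₁₀(3) = 88 + 4.771 = 92.77 dB.

92.8 dB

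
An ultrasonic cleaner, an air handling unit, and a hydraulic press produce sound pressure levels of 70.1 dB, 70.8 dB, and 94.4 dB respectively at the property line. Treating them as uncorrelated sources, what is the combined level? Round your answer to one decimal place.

For uncorrelated sources the intensities add, so convert each level to linear form, sum, and take 10·log₁₀ of the total.
Σ 10^(L/10) = 10^(70.1/10) + 10^(70.8/10) + 10^(94.4/10) = 2.776e+09.
L_total = 10·log₁₀(2.776e+09) = 94.43 dB.

94.4 dB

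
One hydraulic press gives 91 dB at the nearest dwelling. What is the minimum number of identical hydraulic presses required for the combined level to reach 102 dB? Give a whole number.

13

N identical sources give L₁ + 10·log₁₀ N, so require 10·log₁₀ N ≥ 102 − 91 = 11.0 dB.
N ≥ 10^(11.0/10) = 12.589, so N = 13.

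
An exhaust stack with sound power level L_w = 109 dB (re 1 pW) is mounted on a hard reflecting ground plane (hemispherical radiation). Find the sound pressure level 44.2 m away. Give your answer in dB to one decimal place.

The power spreads over a hemisphere of area 2π·r², so L_p = L_w − 10·log₁₀(2π·r²).
2π·r² = 1.228e+04 m², 10·log₁₀ of that is 40.890 dB.
L_p = 109 − 40.890 = 68.11 dB.

68.1 dB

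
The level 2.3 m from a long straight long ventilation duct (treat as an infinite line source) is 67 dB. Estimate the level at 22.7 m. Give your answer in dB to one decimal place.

57.1 dB

Line-source attenuation: ΔL = 10·log₁₀(r₂/r₁) = 10·log₁₀(22.7/2.3) = 9.943 dB.
L₂ = 67 − 10·log₁₀(22.7/2.3) = 67 − 9.943 = 57.06 dB.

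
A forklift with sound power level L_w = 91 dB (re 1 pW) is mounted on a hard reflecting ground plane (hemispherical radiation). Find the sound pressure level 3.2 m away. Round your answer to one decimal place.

72.9 dB

Free-field hemispherical radiation: L_p = L_w − 10·log₁₀(2π·r²), r = 3.2 m.
2π·r² = 64.34 m², 10·log₁₀ of that is 18.085 dB.
L_p = 91 − 18.085 = 72.92 dB.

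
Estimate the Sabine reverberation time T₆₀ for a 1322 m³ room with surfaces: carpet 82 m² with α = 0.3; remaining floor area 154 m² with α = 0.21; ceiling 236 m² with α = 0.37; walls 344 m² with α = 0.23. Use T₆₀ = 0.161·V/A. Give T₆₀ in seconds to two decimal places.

0.95 s

Summing Sᵢαᵢ: 82·0.3 + 154·0.21 + 236·0.37 + 344·0.23 = 223.38 m².
T₆₀ = 0.161 × 1322 / 223.38 = 0.953 s.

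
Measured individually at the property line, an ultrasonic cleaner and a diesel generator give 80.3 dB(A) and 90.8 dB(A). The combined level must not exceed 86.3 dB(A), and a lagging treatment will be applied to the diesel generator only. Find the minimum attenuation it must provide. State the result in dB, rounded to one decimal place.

Everything except the diesel generator sums to 10^(80.3/10) = 1.072e+08 in linear terms, 80.30 dB(A).
To meet 86.3 dB(A) overall, the treated diesel generator may contribute at most 10^(86.3/10) − 1.072e+08 = 3.194e+08, i.e. 85.04 dB(A).
So the diesel generator must be reduced from 90.8 to 85.04 dB(A): IL = 5.76 dB.

5.8 dB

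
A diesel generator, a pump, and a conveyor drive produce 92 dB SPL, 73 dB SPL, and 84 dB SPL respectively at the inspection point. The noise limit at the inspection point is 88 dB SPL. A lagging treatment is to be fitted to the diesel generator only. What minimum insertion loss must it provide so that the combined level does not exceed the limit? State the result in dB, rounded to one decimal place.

Fixed contribution from the other sources: Σ 10^(L/10) = 10^(73/10) + 10^(84/10) = 2.711e+08 (84.33 dB SPL).
To meet 88 dB SPL overall, the treated diesel generator may contribute at most 10^(88/10) − 2.711e+08 = 3.598e+08, i.e. 85.56 dB SPL.
Required insertion loss = 92 − 85.56 = 6.44 dB.

6.4 dB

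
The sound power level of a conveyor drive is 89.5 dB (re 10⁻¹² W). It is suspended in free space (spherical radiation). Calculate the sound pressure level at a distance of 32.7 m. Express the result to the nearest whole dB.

The power spreads over a sphere of area 4π·r², so L_p = L_w − 10·log₁₀(4π·r²).
4π·r² = 1.344e+04 m², 10·log₁₀ of that is 41.283 dB.
L_p = 89.5 − 41.283 = 48.22 dB.

48 dB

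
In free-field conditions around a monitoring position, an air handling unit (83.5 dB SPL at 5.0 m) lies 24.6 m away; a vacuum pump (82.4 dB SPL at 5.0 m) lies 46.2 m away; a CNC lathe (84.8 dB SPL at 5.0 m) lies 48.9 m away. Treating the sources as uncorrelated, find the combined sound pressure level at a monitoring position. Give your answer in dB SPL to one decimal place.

Propagate each source to the receiver with L = L_ref − 20·log₁₀(r/r_ref), then add intensities.
air handling unit: 83.5 − 20·log₁₀(24.6/5.0) = 83.5 − 13.84 = 69.66 dB SPL.
vacuum pump: 82.4 − 20·log₁₀(46.2/5.0) = 82.4 − 19.31 = 63.09 dB SPL.
CNC lathe: 84.8 − 20·log₁₀(48.9/5.0) = 84.8 − 19.81 = 64.99 dB SPL.
Σ 10^(L/10) = 1.444e+07 → L_total = 10·log₁₀(1.444e+07) = 71.60 dB SPL.

71.6 dB SPL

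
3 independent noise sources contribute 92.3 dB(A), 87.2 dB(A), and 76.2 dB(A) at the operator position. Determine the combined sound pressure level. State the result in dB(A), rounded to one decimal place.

For uncorrelated sources the intensities add, so convert each level to linear form, sum, and take 10·log₁₀ of the total.
Σ 10^(L/10) = 10^(92.3/10) + 10^(87.2/10) + 10^(76.2/10) = 2.265e+09.
L_total = 10·log₁₀(2.265e+09) = 93.55 dB(A).

93.6 dB(A)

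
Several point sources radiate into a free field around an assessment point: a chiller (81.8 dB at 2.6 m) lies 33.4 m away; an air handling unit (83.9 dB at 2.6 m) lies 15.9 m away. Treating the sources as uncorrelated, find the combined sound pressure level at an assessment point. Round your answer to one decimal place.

68.7 dB

Propagate each source to the receiver with L = L_ref − 20·log₁₀(r/r_ref), then add intensities.
chiller: 81.8 − 20·log₁₀(33.4/2.6) = 81.8 − 22.18 = 59.62 dB.
air handling unit: 83.9 − 20·log₁₀(15.9/2.6) = 83.9 − 15.73 = 68.17 dB.
Σ 10^(L/10) = 7.481e+06 → L_total = 10·log₁₀(7.481e+06) = 68.74 dB.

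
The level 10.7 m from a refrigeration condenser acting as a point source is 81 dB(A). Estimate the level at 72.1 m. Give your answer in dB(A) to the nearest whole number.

64 dB(A)

For a point source, L₂ = L₁ − 20·log₁₀(r₂/r₁).
L₂ = 81 − 20·log₁₀(72.1/10.7) = 81 − 16.571 = 64.43 dB(A).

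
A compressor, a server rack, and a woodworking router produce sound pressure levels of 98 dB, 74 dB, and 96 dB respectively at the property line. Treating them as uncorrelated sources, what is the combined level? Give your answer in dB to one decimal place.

For uncorrelated sources the intensities add, so convert each level to linear form, sum, and take 10·log₁₀ of the total.
Σ 10^(L/10) = 10^(98/10) + 10^(74/10) + 10^(96/10) = 1.032e+10.
L_total = 10·log₁₀(1.032e+10) = 100.14 dB.

100.1 dB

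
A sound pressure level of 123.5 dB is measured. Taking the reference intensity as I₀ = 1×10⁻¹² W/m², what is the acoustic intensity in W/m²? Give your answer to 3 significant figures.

I/I₀ = 10^(123.5/10) = 2.239e+12, so I = 2.239e+12 × 10⁻¹² W/m².

2.24 W/m²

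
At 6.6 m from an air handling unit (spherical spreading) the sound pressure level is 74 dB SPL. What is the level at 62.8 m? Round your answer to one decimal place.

Spherical spreading from a point source gives a 20·log₁₀(r₂/r₁) drop.
L₂ = 74 − 20·log₁₀(62.8/6.6) = 74 − 19.568 = 54.43 dB SPL.

54.4 dB SPL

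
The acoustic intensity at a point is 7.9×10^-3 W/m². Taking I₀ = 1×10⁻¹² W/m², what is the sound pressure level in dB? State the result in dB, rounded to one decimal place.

99.0 dB

I/I₀ = 7.9×10^-3/10⁻¹² = 7.9×10^9, and L = 10·log₁₀(I/I₀).
L = 10·(0.8976 + 9) = 98.98 dB.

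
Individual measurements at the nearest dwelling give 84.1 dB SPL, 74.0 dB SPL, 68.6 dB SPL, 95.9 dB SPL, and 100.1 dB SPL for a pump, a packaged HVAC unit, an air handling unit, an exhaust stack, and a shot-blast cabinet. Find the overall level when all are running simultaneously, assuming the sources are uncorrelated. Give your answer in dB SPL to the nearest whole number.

Incoherent sources combine by intensity addition: L_total = 10·log₁₀(Σ 10^(L_i/10)).
Σ 10^(L/10) = 10^(84.1/10) + 10^(74.0/10) + 10^(68.6/10) + 10^(95.9/10) + 10^(100.1/10) = 1.441e+10.
L_total = 10·log₁₀(1.441e+10) = 101.59 dB SPL.

102 dB SPL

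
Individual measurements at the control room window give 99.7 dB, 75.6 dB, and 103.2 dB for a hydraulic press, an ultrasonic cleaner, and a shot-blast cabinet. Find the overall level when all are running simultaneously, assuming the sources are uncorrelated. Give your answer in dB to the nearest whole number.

105 dB

For uncorrelated sources the intensities add, so convert each level to linear form, sum, and take 10·log₁₀ of the total.
Σ 10^(L/10) = 10^(99.7/10) + 10^(75.6/10) + 10^(103.2/10) = 3.026e+10.
L_total = 10·log₁₀(3.026e+10) = 104.81 dB.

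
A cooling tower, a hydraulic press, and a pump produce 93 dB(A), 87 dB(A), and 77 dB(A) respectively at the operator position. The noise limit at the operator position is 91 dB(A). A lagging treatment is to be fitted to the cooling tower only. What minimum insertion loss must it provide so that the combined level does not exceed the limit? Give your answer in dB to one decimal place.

4.5 dB

Everything except the cooling tower sums to 10^(87/10) + 10^(77/10) = 5.513e+08 in linear terms, 87.41 dB(A).
The limit corresponds to 10^(91/10) = 1.259e+09; subtracting the fixed part leaves 7.076e+08 for the cooling tower, i.e. 88.50 dB(A).
Required insertion loss = 93 − 88.50 = 4.50 dB.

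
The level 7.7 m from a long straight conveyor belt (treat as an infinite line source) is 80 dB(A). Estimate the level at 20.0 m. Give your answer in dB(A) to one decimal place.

Cylindrical spreading from a line source gives a 10·log₁₀(r₂/r₁) drop.
L₂ = 80 − 10·log₁₀(20.0/7.7) = 80 − 4.145 = 75.85 dB(A).

75.9 dB(A)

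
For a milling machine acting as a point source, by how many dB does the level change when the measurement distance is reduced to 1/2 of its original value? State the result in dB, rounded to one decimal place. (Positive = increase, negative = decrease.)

+6.0 dB

A point source loses 6 dB per doubling of distance; generally ΔL = −20·log₁₀(r₂/r₁).
ΔL = −20·log₁₀(0.5) = +6.02 dB.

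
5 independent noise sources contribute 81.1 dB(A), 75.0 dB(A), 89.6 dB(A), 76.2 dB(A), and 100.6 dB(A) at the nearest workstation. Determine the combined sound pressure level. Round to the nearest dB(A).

101 dB(A)

For uncorrelated sources the intensities add, so convert each level to linear form, sum, and take 10·log₁₀ of the total.
Σ 10^(L/10) = 10^(81.1/10) + 10^(75.0/10) + 10^(89.6/10) + 10^(76.2/10) + 10^(100.6/10) = 1.260e+10.
L_total = 10·log₁₀(1.260e+10) = 101.00 dB(A).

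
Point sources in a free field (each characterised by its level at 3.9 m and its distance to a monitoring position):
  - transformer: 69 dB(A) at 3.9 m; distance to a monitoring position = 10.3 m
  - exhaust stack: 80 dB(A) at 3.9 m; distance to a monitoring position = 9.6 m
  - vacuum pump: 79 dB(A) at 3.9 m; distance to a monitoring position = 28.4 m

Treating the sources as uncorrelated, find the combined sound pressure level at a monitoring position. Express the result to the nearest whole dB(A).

Propagate each source to the receiver with L = L_ref − 20·log₁₀(r/r_ref), then add intensities.
transformer: 69 − 20·log₁₀(10.3/3.9) = 69 − 8.44 = 60.56 dB(A).
exhaust stack: 80 − 20·log₁₀(9.6/3.9) = 80 − 7.82 = 72.18 dB(A).
vacuum pump: 79 − 20·log₁₀(28.4/3.9) = 79 − 17.25 = 61.75 dB(A).
Σ 10^(L/10) = 1.914e+07 → L_total = 10·log₁₀(1.914e+07) = 72.82 dB(A).

73 dB(A)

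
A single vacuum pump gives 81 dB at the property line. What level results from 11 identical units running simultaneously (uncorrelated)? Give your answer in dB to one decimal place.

With 11 equal, uncorrelated contributions the intensity is 11× that of one unit, giving a rise of 10·log₁₀ 11.
L_total = 81 + 10·log₁₀(11) = 81 + 10.414 = 91.41 dB.

91.4 dB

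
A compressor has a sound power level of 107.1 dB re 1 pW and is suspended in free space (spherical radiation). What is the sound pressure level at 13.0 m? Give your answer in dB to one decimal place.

Free-field spherical radiation: L_p = L_w − 10·log₁₀(4π·r²), r = 13.0 m.
4π·r² = 2124 m², 10·log₁₀ of that is 33.271 dB.
L_p = 107.1 − 33.271 = 73.83 dB.

73.8 dB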